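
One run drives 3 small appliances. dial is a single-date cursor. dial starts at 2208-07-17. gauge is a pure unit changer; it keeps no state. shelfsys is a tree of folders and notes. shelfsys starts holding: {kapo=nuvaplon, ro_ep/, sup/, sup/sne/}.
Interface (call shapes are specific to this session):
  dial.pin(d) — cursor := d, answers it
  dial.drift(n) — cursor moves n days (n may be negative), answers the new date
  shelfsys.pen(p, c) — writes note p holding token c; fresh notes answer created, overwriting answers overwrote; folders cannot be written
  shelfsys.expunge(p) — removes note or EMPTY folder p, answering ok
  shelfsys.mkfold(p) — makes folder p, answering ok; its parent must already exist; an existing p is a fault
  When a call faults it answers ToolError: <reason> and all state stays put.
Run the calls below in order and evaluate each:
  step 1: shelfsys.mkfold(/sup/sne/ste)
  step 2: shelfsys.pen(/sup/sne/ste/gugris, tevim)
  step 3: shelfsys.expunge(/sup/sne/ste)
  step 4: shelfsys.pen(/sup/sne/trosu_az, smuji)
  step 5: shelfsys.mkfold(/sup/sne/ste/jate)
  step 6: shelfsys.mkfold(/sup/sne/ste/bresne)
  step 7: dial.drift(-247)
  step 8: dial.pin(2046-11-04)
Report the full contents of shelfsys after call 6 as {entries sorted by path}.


Answer: {kapo=nuvaplon, ro_ep/, sup/, sup/sne/, sup/sne/ste/, sup/sne/ste/bresne/, sup/sne/ste/gugris=tevim, sup/sne/ste/jate/, sup/sne/trosu_az=smuji}

Derivation:
Using mkfold with p='/sup/sne/ste', and get ok.
Calling pen with p='/sup/sne/ste/gugris', c='tevim', and get created.
I use expunge with p='/sup/sne/ste', → ToolError: not empty.
I invoke pen with p='/sup/sne/trosu_az', c='smuji': created.
I invoke mkfold with p='/sup/sne/ste/jate', and see ok.
Next I call mkfold with p='/sup/sne/ste/bresne', and observe ok.
I try drift with n='-247', — result: 2207-11-13.
I call pin with d='2046-11-04', → 2046-11-04.


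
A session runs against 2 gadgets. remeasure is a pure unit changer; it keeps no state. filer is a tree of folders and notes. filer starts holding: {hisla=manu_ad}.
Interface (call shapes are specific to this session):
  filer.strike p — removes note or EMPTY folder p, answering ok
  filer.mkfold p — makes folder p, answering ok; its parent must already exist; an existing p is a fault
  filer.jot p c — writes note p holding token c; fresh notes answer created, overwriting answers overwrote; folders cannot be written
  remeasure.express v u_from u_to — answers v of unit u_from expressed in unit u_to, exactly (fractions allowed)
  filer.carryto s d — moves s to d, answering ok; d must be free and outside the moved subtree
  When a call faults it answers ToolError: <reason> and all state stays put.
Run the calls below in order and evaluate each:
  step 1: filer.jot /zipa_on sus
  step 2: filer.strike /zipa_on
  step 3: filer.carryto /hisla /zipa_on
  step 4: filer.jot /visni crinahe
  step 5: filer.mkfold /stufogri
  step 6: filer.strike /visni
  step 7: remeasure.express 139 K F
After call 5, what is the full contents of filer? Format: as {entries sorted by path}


Answer: {stufogri/, visni=crinahe, zipa_on=manu_ad}

Derivation:
·→ filer.jot(p→/zipa_on, c→sus)
·← created
·→ filer.strike(p→/zipa_on)
·← ok
·→ filer.carryto(s→/hisla, d→/zipa_on)
·← ok
·→ filer.jot(p→/visni, c→crinahe)
·← created
·→ filer.mkfold(p→/stufogri)
·← ok
·→ filer.strike(p→/visni)
·← ok
·→ remeasure.express(v→139, u_from→K, u_to→F)
·← -20947/100


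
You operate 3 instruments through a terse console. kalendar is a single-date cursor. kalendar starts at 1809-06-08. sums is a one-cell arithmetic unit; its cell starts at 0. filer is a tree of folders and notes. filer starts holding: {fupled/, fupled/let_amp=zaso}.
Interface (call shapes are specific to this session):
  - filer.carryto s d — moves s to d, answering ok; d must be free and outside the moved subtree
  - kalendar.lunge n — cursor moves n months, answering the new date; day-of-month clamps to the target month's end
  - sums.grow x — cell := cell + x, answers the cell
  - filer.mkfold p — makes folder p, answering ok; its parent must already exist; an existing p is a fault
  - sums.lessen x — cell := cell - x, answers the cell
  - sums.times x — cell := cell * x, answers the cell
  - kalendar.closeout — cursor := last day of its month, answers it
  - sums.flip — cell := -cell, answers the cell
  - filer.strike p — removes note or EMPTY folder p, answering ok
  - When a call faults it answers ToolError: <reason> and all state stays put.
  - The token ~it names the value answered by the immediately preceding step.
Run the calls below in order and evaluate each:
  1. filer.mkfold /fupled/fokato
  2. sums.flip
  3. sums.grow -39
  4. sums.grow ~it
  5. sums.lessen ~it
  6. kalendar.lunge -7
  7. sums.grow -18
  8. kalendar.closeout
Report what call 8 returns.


Answer: 1808-11-30

Derivation:
$ filer.mkfold /fupled/fokato
= ok
$ sums.flip
= 0
$ sums.grow -39
= -39
$ sums.grow ~it
= -78
$ sums.lessen ~it
= 0
$ kalendar.lunge -7
= 1808-11-08
$ sums.grow -18
= -18
$ kalendar.closeout
= 1808-11-30


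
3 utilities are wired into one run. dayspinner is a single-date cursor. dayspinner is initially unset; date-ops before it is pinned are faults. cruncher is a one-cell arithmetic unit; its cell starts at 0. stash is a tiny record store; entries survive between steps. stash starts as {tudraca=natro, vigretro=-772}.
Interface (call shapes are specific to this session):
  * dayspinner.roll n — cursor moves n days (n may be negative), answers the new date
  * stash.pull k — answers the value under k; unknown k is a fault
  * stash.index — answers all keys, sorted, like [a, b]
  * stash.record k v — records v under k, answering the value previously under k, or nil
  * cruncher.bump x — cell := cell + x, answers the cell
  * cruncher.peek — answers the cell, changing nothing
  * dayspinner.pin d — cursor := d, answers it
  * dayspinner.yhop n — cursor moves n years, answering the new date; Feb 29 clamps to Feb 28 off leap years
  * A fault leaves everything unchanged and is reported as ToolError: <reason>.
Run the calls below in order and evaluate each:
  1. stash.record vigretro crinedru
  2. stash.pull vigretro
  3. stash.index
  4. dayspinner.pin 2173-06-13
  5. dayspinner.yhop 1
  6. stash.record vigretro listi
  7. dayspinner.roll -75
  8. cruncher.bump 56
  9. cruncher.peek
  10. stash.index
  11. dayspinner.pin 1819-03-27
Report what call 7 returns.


Answer: 2174-03-30

Derivation:
Step: stash.record[k='vigretro'; v='crinedru']
Result: -772
Step: stash.pull[k='vigretro']
Result: crinedru
Step: stash.index[]
Result: [tudraca, vigretro]
Step: dayspinner.pin[d='2173-06-13']
Result: 2173-06-13
Step: dayspinner.yhop[n='1']
Result: 2174-06-13
Step: stash.record[k='vigretro'; v='listi']
Result: crinedru
Step: dayspinner.roll[n='-75']
Result: 2174-03-30
Step: cruncher.bump[x='56']
Result: 56
Step: cruncher.peek[]
Result: 56
Step: stash.index[]
Result: [tudraca, vigretro]
Step: dayspinner.pin[d='1819-03-27']
Result: 1819-03-27


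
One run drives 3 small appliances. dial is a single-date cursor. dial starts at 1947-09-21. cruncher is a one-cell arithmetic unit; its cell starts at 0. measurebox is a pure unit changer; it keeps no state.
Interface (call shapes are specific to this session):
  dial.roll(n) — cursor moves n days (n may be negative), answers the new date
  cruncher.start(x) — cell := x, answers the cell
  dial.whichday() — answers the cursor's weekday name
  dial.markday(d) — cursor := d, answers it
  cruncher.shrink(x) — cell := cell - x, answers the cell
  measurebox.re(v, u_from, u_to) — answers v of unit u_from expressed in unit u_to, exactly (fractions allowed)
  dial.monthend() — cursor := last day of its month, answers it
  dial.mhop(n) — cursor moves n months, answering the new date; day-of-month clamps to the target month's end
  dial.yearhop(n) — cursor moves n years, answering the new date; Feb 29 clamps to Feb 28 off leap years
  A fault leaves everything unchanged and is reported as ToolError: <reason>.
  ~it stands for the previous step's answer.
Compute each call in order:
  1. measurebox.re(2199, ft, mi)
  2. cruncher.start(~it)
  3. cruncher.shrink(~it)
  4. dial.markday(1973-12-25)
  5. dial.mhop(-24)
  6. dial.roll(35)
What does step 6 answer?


Answer: 1972-01-29

Derivation:
> measurebox.re 2199 ft mi
  733/1760
> cruncher.start ~it
  733/1760
> cruncher.shrink ~it
  0
> dial.markday 1973-12-25
  1973-12-25
> dial.mhop -24
  1971-12-25
> dial.roll 35
  1972-01-29


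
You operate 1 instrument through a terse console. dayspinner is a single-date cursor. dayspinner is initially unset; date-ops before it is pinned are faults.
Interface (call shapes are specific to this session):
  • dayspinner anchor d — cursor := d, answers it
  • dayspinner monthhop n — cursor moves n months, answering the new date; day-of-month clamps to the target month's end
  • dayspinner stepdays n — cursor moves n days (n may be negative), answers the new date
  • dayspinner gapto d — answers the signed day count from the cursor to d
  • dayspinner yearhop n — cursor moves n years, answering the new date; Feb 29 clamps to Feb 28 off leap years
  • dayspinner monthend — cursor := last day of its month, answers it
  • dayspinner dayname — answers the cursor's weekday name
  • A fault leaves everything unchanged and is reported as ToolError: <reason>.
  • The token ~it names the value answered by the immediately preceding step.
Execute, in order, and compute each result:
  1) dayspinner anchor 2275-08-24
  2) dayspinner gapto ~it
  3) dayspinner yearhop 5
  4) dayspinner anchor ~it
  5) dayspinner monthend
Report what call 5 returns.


>> dayspinner anchor(d=2275-08-24)
<< 2275-08-24
>> dayspinner gapto(d=~it)
<< 0
>> dayspinner yearhop(n=5)
<< 2280-08-24
>> dayspinner anchor(d=~it)
<< 2280-08-24
>> dayspinner monthend()
<< 2280-08-31

Answer: 2280-08-31


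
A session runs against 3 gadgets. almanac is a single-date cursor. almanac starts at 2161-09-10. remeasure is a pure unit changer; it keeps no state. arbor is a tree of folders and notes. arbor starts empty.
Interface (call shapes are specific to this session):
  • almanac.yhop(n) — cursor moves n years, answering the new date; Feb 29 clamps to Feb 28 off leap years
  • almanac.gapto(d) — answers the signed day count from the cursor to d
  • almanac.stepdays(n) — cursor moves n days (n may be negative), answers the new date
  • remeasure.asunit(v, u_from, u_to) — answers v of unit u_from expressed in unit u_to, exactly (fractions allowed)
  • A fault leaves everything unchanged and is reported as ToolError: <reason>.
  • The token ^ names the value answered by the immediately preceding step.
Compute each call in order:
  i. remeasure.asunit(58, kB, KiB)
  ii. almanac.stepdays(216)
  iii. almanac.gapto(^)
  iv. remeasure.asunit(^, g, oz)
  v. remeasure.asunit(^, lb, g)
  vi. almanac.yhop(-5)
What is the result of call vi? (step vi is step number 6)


~$ remeasure.asunit 58 kB KiB
:: 3625/64
~$ almanac.stepdays 216
:: 2162-04-14
~$ almanac.gapto ^
:: 0
~$ remeasure.asunit ^ g oz
:: 0
~$ remeasure.asunit ^ lb g
:: 0
~$ almanac.yhop -5
:: 2157-04-14

Answer: 2157-04-14


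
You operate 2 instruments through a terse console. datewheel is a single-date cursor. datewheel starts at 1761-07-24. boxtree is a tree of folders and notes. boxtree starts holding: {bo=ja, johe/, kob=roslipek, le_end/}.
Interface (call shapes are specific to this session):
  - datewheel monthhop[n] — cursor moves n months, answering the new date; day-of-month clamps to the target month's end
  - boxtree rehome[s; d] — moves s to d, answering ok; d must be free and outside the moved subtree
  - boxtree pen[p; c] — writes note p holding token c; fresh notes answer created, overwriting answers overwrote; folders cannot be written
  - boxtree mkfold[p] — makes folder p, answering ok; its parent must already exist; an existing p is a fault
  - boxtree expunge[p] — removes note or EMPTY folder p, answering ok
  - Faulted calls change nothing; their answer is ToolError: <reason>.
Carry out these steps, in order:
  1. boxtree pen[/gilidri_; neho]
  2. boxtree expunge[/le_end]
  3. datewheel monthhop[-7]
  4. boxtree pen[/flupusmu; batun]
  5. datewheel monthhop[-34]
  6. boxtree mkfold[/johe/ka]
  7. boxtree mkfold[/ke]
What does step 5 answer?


·→ boxtree pen(/gilidri_, neho)
·← created
·→ boxtree expunge(/le_end)
·← ok
·→ datewheel monthhop(-7)
·← 1760-12-24
·→ boxtree pen(/flupusmu, batun)
·← created
·→ datewheel monthhop(-34)
·← 1758-02-24
·→ boxtree mkfold(/johe/ka)
·← ok
·→ boxtree mkfold(/ke)
·← ok

Answer: 1758-02-24


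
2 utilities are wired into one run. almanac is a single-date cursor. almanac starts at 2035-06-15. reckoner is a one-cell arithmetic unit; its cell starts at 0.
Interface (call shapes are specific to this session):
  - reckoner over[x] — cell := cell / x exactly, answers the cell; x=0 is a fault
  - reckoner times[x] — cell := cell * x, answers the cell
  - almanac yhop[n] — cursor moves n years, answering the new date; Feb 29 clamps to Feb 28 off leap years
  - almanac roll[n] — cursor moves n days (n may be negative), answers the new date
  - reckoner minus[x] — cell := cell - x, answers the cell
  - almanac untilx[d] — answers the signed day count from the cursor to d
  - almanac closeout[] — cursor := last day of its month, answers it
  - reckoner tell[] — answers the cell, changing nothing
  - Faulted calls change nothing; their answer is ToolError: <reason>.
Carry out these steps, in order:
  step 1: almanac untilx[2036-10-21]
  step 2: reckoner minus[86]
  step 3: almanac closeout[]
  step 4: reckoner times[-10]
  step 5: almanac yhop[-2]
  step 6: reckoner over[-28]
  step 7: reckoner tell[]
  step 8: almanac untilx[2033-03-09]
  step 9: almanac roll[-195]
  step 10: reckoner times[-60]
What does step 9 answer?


→ almanac untilx(2036-10-21)
← 494
→ reckoner minus(86)
← -86
→ almanac closeout()
← 2035-06-30
→ reckoner times(-10)
← 860
→ almanac yhop(-2)
← 2033-06-30
→ reckoner over(-28)
← -215/7
→ reckoner tell()
← -215/7
→ almanac untilx(2033-03-09)
← -113
→ almanac roll(-195)
← 2032-12-17
→ reckoner times(-60)
← 12900/7

Answer: 2032-12-17


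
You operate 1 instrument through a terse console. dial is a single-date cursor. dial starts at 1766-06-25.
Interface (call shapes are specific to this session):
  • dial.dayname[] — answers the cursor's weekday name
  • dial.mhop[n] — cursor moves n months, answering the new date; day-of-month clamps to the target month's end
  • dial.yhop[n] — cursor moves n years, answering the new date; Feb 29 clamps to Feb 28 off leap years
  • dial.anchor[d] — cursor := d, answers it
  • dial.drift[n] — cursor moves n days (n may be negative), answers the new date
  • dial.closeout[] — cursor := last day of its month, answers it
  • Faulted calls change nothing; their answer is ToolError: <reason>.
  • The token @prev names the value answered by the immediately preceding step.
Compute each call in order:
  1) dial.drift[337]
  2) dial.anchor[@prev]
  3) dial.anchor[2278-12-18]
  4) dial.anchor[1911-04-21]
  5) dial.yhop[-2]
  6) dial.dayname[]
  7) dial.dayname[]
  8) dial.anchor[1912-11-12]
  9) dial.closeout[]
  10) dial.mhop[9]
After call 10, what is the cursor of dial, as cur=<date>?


Answer: cur=1913-08-30

Derivation:
// drift(n→337) == 1767-05-28
// anchor(d→@prev) == 1767-05-28
// anchor(d→2278-12-18) == 2278-12-18
// anchor(d→1911-04-21) == 1911-04-21
// yhop(n→-2) == 1909-04-21
// dayname() == Wednesday
// dayname() == Wednesday
// anchor(d→1912-11-12) == 1912-11-12
// closeout() == 1912-11-30
// mhop(n→9) == 1913-08-30


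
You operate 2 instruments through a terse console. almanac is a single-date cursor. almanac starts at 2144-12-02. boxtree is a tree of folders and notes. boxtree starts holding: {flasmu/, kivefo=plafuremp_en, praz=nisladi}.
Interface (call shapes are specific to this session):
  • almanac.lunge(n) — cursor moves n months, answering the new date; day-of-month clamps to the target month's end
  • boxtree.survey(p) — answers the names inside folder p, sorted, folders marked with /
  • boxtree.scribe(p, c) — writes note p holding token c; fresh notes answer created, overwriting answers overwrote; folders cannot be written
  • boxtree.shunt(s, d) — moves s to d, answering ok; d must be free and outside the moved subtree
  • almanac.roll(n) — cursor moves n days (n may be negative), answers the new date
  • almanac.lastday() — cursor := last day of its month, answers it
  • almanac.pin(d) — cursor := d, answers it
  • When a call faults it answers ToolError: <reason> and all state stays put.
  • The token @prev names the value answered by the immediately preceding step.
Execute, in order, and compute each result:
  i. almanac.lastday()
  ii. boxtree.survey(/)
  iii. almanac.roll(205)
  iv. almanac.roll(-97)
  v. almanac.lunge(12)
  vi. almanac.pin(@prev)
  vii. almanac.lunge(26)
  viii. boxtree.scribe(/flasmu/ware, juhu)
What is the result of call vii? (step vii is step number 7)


Then almanac.lastday(), and observe 2144-12-31.
Using boxtree.survey(/), which returns [flasmu/, kivefo, praz].
Next I call almanac.roll(205): 2145-07-24.
I use almanac.roll(-97), yielding 2145-04-18.
I invoke almanac.lunge(12), → 2146-04-18.
I call almanac.pin(@prev), yielding 2146-04-18.
Invoking almanac.lunge(26), giving 2148-06-18.
Next I call boxtree.scribe(/flasmu/ware, juhu), yielding created.

Answer: 2148-06-18


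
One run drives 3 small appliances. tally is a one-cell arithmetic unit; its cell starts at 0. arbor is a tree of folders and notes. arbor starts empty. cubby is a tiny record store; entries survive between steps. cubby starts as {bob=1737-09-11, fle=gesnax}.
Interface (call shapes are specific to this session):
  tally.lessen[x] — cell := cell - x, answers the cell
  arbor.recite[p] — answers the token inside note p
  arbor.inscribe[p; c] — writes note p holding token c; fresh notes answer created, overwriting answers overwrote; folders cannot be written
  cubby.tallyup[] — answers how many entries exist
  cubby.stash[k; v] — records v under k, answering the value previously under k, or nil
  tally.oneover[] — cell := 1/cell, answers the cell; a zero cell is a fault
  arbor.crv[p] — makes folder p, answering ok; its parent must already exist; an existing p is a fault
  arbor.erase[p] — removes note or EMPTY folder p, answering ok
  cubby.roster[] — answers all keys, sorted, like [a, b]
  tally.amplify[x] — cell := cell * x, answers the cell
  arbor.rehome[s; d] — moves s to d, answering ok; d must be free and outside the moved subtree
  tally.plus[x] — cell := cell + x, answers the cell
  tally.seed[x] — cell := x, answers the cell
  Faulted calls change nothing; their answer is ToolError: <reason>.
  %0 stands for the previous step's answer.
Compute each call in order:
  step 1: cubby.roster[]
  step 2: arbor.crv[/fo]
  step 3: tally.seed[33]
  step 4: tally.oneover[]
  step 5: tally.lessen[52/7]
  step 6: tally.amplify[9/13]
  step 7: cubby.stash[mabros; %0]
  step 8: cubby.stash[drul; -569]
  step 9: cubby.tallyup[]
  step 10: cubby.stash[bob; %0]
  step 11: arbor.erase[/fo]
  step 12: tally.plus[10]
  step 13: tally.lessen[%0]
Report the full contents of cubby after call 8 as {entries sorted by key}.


Answer: {bob=1737-09-11, drul=-569, fle=gesnax, mabros=-5127/1001}

Derivation:
·→ roster()
·← [bob, fle]
·→ crv(p='/fo')
·← ok
·→ seed(x='33')
·← 33
·→ oneover()
·← 1/33
·→ lessen(x='52/7')
·← -1709/231
·→ amplify(x='9/13')
·← -5127/1001
·→ stash(k='mabros', v='%0')
·← nil
·→ stash(k='drul', v='-569')
·← nil
·→ tallyup()
·← 4
·→ stash(k='bob', v='%0')
·← 1737-09-11
·→ erase(p='/fo')
·← ok
·→ plus(x='10')
·← 4883/1001
·→ lessen(x='%0')
·← 0


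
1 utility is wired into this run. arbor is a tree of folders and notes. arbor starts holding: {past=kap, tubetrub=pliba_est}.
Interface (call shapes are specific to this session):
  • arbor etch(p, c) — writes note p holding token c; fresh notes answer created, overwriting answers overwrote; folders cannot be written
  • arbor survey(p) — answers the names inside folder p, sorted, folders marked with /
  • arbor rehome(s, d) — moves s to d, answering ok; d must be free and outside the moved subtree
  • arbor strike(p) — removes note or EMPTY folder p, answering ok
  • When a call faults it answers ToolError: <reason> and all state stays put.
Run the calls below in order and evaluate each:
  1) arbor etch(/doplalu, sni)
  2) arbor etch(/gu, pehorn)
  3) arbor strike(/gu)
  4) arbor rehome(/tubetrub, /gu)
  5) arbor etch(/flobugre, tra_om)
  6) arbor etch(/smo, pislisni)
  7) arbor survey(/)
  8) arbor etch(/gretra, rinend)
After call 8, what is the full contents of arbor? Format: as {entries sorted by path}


Answer: {doplalu=sni, flobugre=tra_om, gretra=rinend, gu=pliba_est, past=kap, smo=pislisni}

Derivation:
Act: arbor etch[p=/doplalu; c=sni]
Obs: created
Act: arbor etch[p=/gu; c=pehorn]
Obs: created
Act: arbor strike[p=/gu]
Obs: ok
Act: arbor rehome[s=/tubetrub; d=/gu]
Obs: ok
Act: arbor etch[p=/flobugre; c=tra_om]
Obs: created
Act: arbor etch[p=/smo; c=pislisni]
Obs: created
Act: arbor survey[p=/]
Obs: [doplalu, flobugre, gu, past, smo]
Act: arbor etch[p=/gretra; c=rinend]
Obs: created


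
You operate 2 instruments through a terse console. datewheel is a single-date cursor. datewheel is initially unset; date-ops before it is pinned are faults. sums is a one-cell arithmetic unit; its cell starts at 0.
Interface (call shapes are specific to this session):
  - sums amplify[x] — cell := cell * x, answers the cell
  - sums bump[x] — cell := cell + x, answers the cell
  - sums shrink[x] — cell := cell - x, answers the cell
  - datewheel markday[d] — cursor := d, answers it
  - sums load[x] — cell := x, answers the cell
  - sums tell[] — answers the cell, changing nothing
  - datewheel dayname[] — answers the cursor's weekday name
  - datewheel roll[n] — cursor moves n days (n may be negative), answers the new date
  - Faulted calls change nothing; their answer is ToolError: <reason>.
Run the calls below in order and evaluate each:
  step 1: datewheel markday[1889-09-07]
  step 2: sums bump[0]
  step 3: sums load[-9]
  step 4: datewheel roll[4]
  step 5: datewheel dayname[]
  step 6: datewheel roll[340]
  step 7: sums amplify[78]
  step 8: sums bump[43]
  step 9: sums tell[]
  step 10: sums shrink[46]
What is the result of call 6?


Answer: 1890-08-17

Derivation:
-> datewheel markday(1889-09-07)
<- 1889-09-07
-> sums bump(0)
<- 0
-> sums load(-9)
<- -9
-> datewheel roll(4)
<- 1889-09-11
-> datewheel dayname()
<- Wednesday
-> datewheel roll(340)
<- 1890-08-17
-> sums amplify(78)
<- -702
-> sums bump(43)
<- -659
-> sums tell()
<- -659
-> sums shrink(46)
<- -705


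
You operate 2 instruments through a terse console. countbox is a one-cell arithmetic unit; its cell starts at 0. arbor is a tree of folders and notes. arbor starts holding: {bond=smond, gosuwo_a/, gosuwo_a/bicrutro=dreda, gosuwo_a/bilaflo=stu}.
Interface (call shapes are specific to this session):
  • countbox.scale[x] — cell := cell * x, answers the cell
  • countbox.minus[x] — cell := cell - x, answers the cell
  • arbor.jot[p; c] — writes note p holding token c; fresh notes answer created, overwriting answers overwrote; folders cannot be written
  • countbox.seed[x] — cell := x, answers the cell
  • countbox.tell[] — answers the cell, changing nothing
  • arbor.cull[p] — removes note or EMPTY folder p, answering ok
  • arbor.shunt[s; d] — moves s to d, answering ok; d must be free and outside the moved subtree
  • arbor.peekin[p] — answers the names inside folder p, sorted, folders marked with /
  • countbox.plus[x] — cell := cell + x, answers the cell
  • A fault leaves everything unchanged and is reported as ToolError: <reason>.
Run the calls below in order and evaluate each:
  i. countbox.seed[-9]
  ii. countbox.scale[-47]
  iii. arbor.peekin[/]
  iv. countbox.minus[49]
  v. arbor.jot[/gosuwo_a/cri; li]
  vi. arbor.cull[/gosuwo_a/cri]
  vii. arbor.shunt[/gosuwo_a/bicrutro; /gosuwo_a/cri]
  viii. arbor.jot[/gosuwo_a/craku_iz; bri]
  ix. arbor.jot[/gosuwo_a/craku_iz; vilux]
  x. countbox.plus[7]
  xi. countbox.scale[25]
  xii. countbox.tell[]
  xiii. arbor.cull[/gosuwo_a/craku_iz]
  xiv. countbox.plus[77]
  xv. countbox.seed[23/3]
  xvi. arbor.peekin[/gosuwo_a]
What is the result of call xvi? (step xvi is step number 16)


I try seed(-9), and get -9.
Calling scale(-47): 423.
Using peekin(/): [bond, gosuwo_a/].
Then minus(49), and see 374.
Then jot(/gosuwo_a/cri, li): created.
Invoking cull(/gosuwo_a/cri): ok.
Next I call shunt(/gosuwo_a/bicrutro, /gosuwo_a/cri), giving ok.
Next I call jot(/gosuwo_a/craku_iz, bri), and get created.
I invoke jot(/gosuwo_a/craku_iz, vilux), which returns overwrote.
Using plus(7), and observe 381.
I use scale(25): 9525.
I use tell(), and get 9525.
I try cull(/gosuwo_a/craku_iz), giving ok.
Now I run plus(77), → 9602.
I use seed(23/3), — result: 23/3.
Now I run peekin(/gosuwo_a), and observe [bilaflo, cri].

Answer: [bilaflo, cri]


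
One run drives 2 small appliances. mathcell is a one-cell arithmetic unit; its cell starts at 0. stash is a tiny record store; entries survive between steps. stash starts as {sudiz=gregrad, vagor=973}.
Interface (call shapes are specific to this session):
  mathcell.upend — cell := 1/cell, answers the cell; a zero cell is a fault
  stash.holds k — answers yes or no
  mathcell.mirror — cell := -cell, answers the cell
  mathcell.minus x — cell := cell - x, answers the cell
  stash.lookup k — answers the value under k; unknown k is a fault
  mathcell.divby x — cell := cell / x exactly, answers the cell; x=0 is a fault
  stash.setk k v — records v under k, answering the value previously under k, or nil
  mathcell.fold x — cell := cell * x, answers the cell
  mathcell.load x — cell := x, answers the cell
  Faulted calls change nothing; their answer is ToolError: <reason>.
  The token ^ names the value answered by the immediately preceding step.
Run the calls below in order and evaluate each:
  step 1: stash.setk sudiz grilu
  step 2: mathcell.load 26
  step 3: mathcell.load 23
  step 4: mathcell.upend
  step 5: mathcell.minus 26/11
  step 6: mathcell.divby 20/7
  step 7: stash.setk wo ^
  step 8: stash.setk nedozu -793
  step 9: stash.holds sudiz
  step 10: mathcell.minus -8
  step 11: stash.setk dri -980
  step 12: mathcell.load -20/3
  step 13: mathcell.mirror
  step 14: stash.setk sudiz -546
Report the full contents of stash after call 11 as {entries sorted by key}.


Act: stash.setk[k: sudiz; v: grilu]
Obs: gregrad
Act: mathcell.load[x: 26]
Obs: 26
Act: mathcell.load[x: 23]
Obs: 23
Act: mathcell.upend[]
Obs: 1/23
Act: mathcell.minus[x: 26/11]
Obs: -587/253
Act: mathcell.divby[x: 20/7]
Obs: -4109/5060
Act: stash.setk[k: wo; v: ^]
Obs: nil
Act: stash.setk[k: nedozu; v: -793]
Obs: nil
Act: stash.holds[k: sudiz]
Obs: yes
Act: mathcell.minus[x: -8]
Obs: 36371/5060
Act: stash.setk[k: dri; v: -980]
Obs: nil
Act: mathcell.load[x: -20/3]
Obs: -20/3
Act: mathcell.mirror[]
Obs: 20/3
Act: stash.setk[k: sudiz; v: -546]
Obs: grilu

Answer: {dri=-980, nedozu=-793, sudiz=grilu, vagor=973, wo=-4109/5060}


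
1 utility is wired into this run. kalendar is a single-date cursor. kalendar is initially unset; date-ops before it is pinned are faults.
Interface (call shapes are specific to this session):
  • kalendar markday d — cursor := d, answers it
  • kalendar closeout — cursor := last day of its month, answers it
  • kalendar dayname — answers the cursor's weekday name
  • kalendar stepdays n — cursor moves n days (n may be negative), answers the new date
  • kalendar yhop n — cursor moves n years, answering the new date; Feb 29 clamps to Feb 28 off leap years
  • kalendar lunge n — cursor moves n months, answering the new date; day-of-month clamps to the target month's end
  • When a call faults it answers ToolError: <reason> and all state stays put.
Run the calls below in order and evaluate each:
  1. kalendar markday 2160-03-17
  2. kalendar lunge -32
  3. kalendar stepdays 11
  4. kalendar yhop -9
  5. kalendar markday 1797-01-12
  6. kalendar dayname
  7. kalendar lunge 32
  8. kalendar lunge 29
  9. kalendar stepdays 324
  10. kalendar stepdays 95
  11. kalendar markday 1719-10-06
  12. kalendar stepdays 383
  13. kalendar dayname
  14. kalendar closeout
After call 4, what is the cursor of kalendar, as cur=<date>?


! kalendar markday(d=2160-03-17) : 2160-03-17
! kalendar lunge(n=-32) : 2157-07-17
! kalendar stepdays(n=11) : 2157-07-28
! kalendar yhop(n=-9) : 2148-07-28
! kalendar markday(d=1797-01-12) : 1797-01-12
! kalendar dayname() : Thursday
! kalendar lunge(n=32) : 1799-09-12
! kalendar lunge(n=29) : 1802-02-12
! kalendar stepdays(n=324) : 1803-01-02
! kalendar stepdays(n=95) : 1803-04-07
! kalendar markday(d=1719-10-06) : 1719-10-06
! kalendar stepdays(n=383) : 1720-10-23
! kalendar dayname() : Wednesday
! kalendar closeout() : 1720-10-31

Answer: cur=2148-07-28


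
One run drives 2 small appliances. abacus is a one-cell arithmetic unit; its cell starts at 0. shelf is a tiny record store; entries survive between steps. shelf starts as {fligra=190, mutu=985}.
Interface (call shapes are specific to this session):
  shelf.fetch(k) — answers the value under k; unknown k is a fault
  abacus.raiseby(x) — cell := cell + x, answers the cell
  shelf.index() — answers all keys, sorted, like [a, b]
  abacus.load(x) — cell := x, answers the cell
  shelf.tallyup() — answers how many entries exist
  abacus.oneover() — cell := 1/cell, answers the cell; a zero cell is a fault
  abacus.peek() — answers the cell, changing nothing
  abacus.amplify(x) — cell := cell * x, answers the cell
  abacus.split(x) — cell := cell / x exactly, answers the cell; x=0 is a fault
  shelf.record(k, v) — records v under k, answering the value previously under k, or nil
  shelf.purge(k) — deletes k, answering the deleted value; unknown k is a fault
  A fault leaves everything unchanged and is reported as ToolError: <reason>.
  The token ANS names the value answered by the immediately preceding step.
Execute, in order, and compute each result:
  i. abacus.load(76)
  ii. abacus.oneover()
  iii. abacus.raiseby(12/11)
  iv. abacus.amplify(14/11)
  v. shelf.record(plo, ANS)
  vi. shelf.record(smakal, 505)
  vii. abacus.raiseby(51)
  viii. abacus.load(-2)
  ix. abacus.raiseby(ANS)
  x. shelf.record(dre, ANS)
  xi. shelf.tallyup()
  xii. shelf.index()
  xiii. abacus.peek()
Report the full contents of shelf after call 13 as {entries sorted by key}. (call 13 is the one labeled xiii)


==> abacus.load(76)
<== 76
==> abacus.oneover()
<== 1/76
==> abacus.raiseby(12/11)
<== 923/836
==> abacus.amplify(14/11)
<== 6461/4598
==> shelf.record(plo, ANS)
<== nil
==> shelf.record(smakal, 505)
<== nil
==> abacus.raiseby(51)
<== 240959/4598
==> abacus.load(-2)
<== -2
==> abacus.raiseby(ANS)
<== -4
==> shelf.record(dre, ANS)
<== nil
==> shelf.tallyup()
<== 5
==> shelf.index()
<== [dre, fligra, mutu, plo, smakal]
==> abacus.peek()
<== -4

Answer: {dre=-4, fligra=190, mutu=985, plo=6461/4598, smakal=505}


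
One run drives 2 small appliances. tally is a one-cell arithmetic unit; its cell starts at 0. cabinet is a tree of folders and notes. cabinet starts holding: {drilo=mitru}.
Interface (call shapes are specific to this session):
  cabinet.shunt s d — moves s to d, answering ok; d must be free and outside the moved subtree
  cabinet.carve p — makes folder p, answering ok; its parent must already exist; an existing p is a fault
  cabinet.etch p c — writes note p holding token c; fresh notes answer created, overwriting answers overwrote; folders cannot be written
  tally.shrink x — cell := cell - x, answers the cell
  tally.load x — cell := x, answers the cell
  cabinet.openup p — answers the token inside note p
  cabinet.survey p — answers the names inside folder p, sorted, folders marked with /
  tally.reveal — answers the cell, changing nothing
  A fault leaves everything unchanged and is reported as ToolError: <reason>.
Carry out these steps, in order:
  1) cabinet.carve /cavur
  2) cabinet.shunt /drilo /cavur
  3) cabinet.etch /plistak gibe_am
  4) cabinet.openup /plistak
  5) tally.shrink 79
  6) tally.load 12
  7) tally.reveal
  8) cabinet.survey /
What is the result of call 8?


Then cabinet.carve(p='/cavur'), — result: ok.
I invoke cabinet.shunt(s='/drilo', d='/cavur'), giving ToolError: exists.
Calling cabinet.etch(p='/plistak', c='gibe_am'), giving created.
Next I call cabinet.openup(p='/plistak'), and see gibe_am.
Using tally.shrink(x='79'), and get -79.
I try tally.load(x='12'), and get 12.
Invoking tally.reveal, — result: 12.
I try cabinet.survey(p='/'), yielding [cavur/, drilo, plistak].

Answer: [cavur/, drilo, plistak]


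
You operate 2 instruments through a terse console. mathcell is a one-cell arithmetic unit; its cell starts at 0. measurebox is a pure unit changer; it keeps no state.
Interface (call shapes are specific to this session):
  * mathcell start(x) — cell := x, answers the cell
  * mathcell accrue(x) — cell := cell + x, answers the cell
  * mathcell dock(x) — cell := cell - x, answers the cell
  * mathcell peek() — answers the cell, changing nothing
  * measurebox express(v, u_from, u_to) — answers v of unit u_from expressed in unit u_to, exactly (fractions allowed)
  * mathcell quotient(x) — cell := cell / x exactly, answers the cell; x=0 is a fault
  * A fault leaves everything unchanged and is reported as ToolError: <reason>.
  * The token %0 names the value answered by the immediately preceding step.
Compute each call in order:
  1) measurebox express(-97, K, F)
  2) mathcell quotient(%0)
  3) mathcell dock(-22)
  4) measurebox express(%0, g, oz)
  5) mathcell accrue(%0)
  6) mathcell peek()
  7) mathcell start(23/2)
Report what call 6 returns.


Do: measurebox express[-97; K; F]
See: -63427/100
Do: mathcell quotient[%0]
See: 0
Do: mathcell dock[-22]
See: 22
Do: measurebox express[%0; g; oz]
See: 3200000/4123567
Do: mathcell accrue[%0]
See: 93918474/4123567
Do: mathcell peek[]
See: 93918474/4123567
Do: mathcell start[23/2]
See: 23/2

Answer: 93918474/4123567


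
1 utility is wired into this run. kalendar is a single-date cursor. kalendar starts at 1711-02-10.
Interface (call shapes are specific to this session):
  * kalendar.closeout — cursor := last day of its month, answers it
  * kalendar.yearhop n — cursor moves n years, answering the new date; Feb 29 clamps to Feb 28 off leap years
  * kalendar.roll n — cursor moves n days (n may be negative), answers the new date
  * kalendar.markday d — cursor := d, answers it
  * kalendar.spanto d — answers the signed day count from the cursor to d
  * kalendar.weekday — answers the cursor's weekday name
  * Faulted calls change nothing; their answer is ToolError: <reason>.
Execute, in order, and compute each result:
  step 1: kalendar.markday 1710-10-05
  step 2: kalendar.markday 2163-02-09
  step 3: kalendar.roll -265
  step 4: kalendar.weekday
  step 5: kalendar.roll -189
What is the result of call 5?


Do: markday[d→1710-10-05]
See: 1710-10-05
Do: markday[d→2163-02-09]
See: 2163-02-09
Do: roll[n→-265]
See: 2162-05-20
Do: weekday[]
See: Thursday
Do: roll[n→-189]
See: 2161-11-12

Answer: 2161-11-12


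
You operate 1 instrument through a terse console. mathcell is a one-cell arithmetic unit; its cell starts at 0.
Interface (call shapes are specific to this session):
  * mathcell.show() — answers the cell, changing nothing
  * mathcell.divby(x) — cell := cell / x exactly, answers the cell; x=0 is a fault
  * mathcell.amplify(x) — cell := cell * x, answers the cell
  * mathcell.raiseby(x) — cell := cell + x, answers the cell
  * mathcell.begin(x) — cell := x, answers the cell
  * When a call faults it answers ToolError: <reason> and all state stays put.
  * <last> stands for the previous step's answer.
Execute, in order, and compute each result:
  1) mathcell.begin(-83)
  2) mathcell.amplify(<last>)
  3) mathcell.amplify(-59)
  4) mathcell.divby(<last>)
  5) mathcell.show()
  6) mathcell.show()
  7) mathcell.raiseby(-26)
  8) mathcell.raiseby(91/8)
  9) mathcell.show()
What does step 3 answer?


CALL begin[x='-83']
RET  -83
CALL amplify[x='<last>']
RET  6889
CALL amplify[x='-59']
RET  -406451
CALL divby[x='<last>']
RET  1
CALL show[]
RET  1
CALL show[]
RET  1
CALL raiseby[x='-26']
RET  -25
CALL raiseby[x='91/8']
RET  -109/8
CALL show[]
RET  -109/8

Answer: -406451


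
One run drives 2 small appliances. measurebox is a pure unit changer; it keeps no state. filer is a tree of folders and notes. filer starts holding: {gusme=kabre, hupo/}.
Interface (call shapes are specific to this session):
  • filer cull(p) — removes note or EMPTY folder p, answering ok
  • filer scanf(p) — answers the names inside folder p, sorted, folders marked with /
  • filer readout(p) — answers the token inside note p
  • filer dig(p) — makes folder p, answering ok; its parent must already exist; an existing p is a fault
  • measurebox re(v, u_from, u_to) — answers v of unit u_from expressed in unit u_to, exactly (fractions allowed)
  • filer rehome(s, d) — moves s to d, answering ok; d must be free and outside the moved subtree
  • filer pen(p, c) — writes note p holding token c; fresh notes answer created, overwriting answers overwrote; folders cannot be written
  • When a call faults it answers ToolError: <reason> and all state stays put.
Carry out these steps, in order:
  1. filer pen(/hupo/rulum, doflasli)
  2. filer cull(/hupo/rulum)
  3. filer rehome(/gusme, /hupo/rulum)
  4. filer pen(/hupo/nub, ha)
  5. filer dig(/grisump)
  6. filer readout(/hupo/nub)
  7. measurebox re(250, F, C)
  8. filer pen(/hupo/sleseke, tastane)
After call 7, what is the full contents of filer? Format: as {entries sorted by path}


Answer: {grisump/, hupo/, hupo/nub=ha, hupo/rulum=kabre}

Derivation:
$ filer pen p: /hupo/rulum c: doflasli
  created
$ filer cull p: /hupo/rulum
  ok
$ filer rehome s: /gusme d: /hupo/rulum
  ok
$ filer pen p: /hupo/nub c: ha
  created
$ filer dig p: /grisump
  ok
$ filer readout p: /hupo/nub
  ha
$ measurebox re v: 250 u_from: F u_to: C
  1090/9
$ filer pen p: /hupo/sleseke c: tastane
  created


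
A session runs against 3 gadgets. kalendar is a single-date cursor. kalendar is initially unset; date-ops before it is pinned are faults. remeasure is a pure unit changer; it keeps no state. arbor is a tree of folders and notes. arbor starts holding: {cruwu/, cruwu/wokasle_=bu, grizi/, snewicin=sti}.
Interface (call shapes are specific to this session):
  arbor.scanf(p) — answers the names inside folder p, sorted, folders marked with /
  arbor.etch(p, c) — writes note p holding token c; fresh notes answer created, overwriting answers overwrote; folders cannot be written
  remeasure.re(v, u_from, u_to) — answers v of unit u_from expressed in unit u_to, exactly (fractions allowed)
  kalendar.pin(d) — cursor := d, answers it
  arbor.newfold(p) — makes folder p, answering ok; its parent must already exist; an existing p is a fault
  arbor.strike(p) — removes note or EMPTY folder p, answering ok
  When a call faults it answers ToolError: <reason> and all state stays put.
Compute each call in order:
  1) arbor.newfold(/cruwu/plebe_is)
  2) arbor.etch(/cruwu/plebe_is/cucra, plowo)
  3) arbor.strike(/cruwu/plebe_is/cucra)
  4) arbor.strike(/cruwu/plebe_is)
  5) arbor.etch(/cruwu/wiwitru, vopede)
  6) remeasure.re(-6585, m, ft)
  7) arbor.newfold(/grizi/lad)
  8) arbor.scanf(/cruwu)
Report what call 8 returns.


[in] newfold /cruwu/plebe_is
[out] ok
[in] etch /cruwu/plebe_is/cucra plowo
[out] created
[in] strike /cruwu/plebe_is/cucra
[out] ok
[in] strike /cruwu/plebe_is
[out] ok
[in] etch /cruwu/wiwitru vopede
[out] created
[in] re -6585 m ft
[out] -2743750/127
[in] newfold /grizi/lad
[out] ok
[in] scanf /cruwu
[out] [wiwitru, wokasle_]

Answer: [wiwitru, wokasle_]
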